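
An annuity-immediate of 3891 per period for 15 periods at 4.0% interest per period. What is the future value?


FV = PMT * ((1+i)^n - 1) / i
= 3891 * ((1.04)^15 - 1) / 0.04
= 3891 * (1.800944 - 1) / 0.04
= 77911.7795


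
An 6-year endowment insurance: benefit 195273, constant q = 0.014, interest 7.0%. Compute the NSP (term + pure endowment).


Term component = 12618.1398
Pure endowment = 6_p_x * v^6 * benefit = 0.918886 * 0.666342 * 195273 = 119564.1614
NSP = 132182.3011


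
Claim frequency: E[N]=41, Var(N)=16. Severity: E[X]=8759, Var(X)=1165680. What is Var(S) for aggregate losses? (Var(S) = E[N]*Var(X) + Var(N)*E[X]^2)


Var(S) = E[N]*Var(X) + Var(N)*E[X]^2
= 41*1165680 + 16*8759^2
= 47792880 + 1227521296
= 1.2753e+09


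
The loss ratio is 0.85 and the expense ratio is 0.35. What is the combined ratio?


Combined ratio = loss ratio + expense ratio
= 0.85 + 0.35
= 1.2


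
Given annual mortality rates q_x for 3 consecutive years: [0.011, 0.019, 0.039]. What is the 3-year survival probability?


p_k = 1 - q_k for each year
Survival = product of (1 - q_k)
= 0.989 * 0.981 * 0.961
= 0.9324


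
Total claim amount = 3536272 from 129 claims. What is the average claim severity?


severity = total / number
= 3536272 / 129
= 27412.9612


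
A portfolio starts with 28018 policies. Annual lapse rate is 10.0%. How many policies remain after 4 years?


remaining = initial * (1 - lapse)^years
= 28018 * (1 - 0.1)^4
= 28018 * 0.6561
= 18382.6098


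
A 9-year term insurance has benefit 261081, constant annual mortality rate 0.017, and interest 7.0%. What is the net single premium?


NSP = benefit * sum_{k=0}^{n-1} k_p_x * q * v^(k+1)
With constant q=0.017, v=0.934579
Sum = 0.104315
NSP = 261081 * 0.104315
= 27234.6915


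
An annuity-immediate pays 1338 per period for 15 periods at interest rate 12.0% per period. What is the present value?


PV = PMT * (1 - (1+i)^(-n)) / i
= 1338 * (1 - (1+0.12)^(-15)) / 0.12
= 1338 * (1 - 0.182696) / 0.12
= 1338 * 6.810864
= 9112.9367


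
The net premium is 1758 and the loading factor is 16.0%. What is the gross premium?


Gross = net * (1 + loading)
= 1758 * (1 + 0.16)
= 1758 * 1.16
= 2039.28


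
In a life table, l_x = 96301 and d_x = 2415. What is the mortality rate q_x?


q_x = d_x / l_x
= 2415 / 96301
= 0.0251


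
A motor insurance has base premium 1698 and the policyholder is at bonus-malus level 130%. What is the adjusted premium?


adjusted = base * BM_level / 100
= 1698 * 130 / 100
= 1698 * 1.3
= 2207.4


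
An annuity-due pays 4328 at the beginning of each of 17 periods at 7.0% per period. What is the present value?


PV_due = PMT * (1-(1+i)^(-n))/i * (1+i)
PV_immediate = 42255.2291
PV_due = 42255.2291 * 1.07
= 45213.0952


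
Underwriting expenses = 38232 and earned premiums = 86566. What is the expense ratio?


Expense ratio = expenses / premiums
= 38232 / 86566
= 0.4417


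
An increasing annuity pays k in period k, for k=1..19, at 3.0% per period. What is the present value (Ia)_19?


(Ia)_n = sum_{k=1}^{n} k * v^k, v = 1/(1+i)
v = 0.970874
Sum computed term by term:
(Ia)_19 = 130.6026


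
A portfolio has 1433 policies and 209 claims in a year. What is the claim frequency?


frequency = claims / policies
= 209 / 1433
= 0.1458


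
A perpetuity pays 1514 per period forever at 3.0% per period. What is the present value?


PV = PMT / i
= 1514 / 0.03
= 50466.6667


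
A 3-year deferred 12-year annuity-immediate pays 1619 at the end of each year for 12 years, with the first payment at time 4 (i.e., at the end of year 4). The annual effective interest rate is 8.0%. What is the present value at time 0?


PV at time 3 of the 12-year annuity-immediate:
a_n = 1619 * (1-(1+0.08)^(-12))/0.08 = 12200.9103
Discount back 3 years to time 0:
PV = 12200.9103 * (1+0.08)^(-3)
= 12200.9103 * 0.793832
= 9685.476


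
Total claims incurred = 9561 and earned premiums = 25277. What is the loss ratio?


Loss ratio = claims / premiums
= 9561 / 25277
= 0.3782


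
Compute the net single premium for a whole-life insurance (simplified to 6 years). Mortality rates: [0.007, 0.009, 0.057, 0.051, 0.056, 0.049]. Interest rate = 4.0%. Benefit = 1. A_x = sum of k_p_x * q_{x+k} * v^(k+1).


v = 0.961538
Year 0: k_p_x=1.0, q=0.007, term=0.006731
Year 1: k_p_x=0.993, q=0.009, term=0.008263
Year 2: k_p_x=0.984063, q=0.057, term=0.049865
Year 3: k_p_x=0.927971, q=0.051, term=0.040455
Year 4: k_p_x=0.880645, q=0.056, term=0.040534
Year 5: k_p_x=0.831329, q=0.049, term=0.032194
A_x = 0.178


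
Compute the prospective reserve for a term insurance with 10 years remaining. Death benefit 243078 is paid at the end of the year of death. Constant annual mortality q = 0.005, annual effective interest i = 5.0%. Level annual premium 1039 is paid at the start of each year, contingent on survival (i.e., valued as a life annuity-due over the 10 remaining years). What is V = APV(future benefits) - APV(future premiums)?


v = 1/(1+i) = 0.952381
APV(future benefits) per unit = sum_{k=0}^{9} k_p_x * q * v^(k+1) = 0.037827
APV(future benefits) = 243078 * 0.037827 = 9194.9974
Life annuity-due factor ä_{x:10} = sum_{k=0}^{9} k_p_x * v^k = 7.943744
APV(future premiums) = 1039 * 7.943744 = 8253.5502
V = 9194.9974 - 8253.5502
= 941.4472


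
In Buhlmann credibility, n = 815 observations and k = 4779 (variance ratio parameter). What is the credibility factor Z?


Z = n / (n + k)
= 815 / (815 + 4779)
= 815 / 5594
= 0.1457


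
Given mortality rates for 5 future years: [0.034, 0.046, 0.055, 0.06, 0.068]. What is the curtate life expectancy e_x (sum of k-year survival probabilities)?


e_x = sum_{k=1}^{n} k_p_x
k_p_x values:
  1_p_x = 0.966
  2_p_x = 0.921564
  3_p_x = 0.870878
  4_p_x = 0.818625
  5_p_x = 0.762959
e_x = 4.34


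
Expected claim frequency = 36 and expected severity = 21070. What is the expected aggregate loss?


E[S] = E[N] * E[X]
= 36 * 21070
= 758520


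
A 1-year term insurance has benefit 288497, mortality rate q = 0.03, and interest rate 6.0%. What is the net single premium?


NSP = benefit * q * v
v = 1/(1+i) = 0.943396
NSP = 288497 * 0.03 * 0.943396
= 8165.0094


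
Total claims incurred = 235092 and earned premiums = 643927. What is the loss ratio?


Loss ratio = claims / premiums
= 235092 / 643927
= 0.3651


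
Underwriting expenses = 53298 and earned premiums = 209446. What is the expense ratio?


Expense ratio = expenses / premiums
= 53298 / 209446
= 0.2545


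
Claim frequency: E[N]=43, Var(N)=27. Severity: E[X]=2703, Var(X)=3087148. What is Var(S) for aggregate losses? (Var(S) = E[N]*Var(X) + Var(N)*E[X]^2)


Var(S) = E[N]*Var(X) + Var(N)*E[X]^2
= 43*3087148 + 27*2703^2
= 132747364 + 197267643
= 3.3002e+08


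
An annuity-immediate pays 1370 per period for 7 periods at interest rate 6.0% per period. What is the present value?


PV = PMT * (1 - (1+i)^(-n)) / i
= 1370 * (1 - (1+0.06)^(-7)) / 0.06
= 1370 * (1 - 0.665057) / 0.06
= 1370 * 5.582381
= 7647.8626


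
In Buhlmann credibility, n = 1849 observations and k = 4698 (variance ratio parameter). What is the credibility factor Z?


Z = n / (n + k)
= 1849 / (1849 + 4698)
= 1849 / 6547
= 0.2824


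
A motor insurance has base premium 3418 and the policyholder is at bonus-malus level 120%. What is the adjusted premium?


adjusted = base * BM_level / 100
= 3418 * 120 / 100
= 3418 * 1.2
= 4101.6


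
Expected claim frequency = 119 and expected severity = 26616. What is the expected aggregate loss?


E[S] = E[N] * E[X]
= 119 * 26616
= 3.1673e+06


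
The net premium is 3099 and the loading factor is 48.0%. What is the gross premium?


Gross = net * (1 + loading)
= 3099 * (1 + 0.48)
= 3099 * 1.48
= 4586.52


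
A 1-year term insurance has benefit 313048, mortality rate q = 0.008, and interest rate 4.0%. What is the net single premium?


NSP = benefit * q * v
v = 1/(1+i) = 0.961538
NSP = 313048 * 0.008 * 0.961538
= 2408.0615


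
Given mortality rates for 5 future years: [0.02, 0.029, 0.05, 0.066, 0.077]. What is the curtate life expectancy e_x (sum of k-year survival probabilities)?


e_x = sum_{k=1}^{n} k_p_x
k_p_x values:
  1_p_x = 0.98
  2_p_x = 0.95158
  3_p_x = 0.904001
  4_p_x = 0.844337
  5_p_x = 0.779323
e_x = 4.4592


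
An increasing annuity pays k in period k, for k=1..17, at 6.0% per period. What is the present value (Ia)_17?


(Ia)_n = sum_{k=1}^{n} k * v^k, v = 1/(1+i)
v = 0.943396
Sum computed term by term:
(Ia)_17 = 79.8783


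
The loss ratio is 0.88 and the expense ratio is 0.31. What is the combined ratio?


Combined ratio = loss ratio + expense ratio
= 0.88 + 0.31
= 1.19


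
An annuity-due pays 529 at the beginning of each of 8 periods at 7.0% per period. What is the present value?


PV_due = PMT * (1-(1+i)^(-n))/i * (1+i)
PV_immediate = 3158.8169
PV_due = 3158.8169 * 1.07
= 3379.9341


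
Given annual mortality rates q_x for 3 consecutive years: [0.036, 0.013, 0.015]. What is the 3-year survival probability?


p_k = 1 - q_k for each year
Survival = product of (1 - q_k)
= 0.964 * 0.987 * 0.985
= 0.9372


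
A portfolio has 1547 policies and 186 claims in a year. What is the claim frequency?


frequency = claims / policies
= 186 / 1547
= 0.1202


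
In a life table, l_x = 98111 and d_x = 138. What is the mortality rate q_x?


q_x = d_x / l_x
= 138 / 98111
= 0.0014


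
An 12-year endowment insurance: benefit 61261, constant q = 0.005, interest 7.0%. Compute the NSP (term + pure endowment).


Term component = 2376.5519
Pure endowment = 12_p_x * v^12 * benefit = 0.941623 * 0.444012 * 61261 = 25612.721
NSP = 27989.2729


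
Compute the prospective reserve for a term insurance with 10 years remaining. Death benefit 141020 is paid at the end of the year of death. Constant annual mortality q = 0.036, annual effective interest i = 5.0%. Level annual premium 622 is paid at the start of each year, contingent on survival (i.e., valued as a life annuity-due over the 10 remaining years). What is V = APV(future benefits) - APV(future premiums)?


v = 1/(1+i) = 0.952381
APV(future benefits) per unit = sum_{k=0}^{9} k_p_x * q * v^(k+1) = 0.240497
APV(future benefits) = 141020 * 0.240497 = 33914.9551
Life annuity-due factor ä_{x:10} = sum_{k=0}^{9} k_p_x * v^k = 7.01451
APV(future premiums) = 622 * 7.01451 = 4363.0252
V = 33914.9551 - 4363.0252
= 29551.9299


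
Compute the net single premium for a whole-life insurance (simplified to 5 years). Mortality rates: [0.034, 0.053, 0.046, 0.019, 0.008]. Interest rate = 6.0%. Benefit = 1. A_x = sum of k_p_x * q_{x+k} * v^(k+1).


v = 0.943396
Year 0: k_p_x=1.0, q=0.034, term=0.032075
Year 1: k_p_x=0.966, q=0.053, term=0.045566
Year 2: k_p_x=0.914802, q=0.046, term=0.035332
Year 3: k_p_x=0.872721, q=0.019, term=0.013134
Year 4: k_p_x=0.856139, q=0.008, term=0.005118
A_x = 0.1312


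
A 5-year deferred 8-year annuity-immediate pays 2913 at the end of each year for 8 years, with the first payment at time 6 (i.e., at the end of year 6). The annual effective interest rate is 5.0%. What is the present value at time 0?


PV at time 5 of the 8-year annuity-immediate:
a_n = 2913 * (1-(1+0.05)^(-8))/0.05 = 18827.3388
Discount back 5 years to time 0:
PV = 18827.3388 * (1+0.05)^(-5)
= 18827.3388 * 0.783526
= 14751.7126


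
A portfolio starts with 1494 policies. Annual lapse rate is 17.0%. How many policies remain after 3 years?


remaining = initial * (1 - lapse)^years
= 1494 * (1 - 0.17)^3
= 1494 * 0.571787
= 854.2498


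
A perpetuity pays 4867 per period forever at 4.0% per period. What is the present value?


PV = PMT / i
= 4867 / 0.04
= 121675.0


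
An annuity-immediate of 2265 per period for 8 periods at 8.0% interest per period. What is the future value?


FV = PMT * ((1+i)^n - 1) / i
= 2265 * ((1.08)^8 - 1) / 0.08
= 2265 * (1.85093 - 1) / 0.08
= 24091.9616


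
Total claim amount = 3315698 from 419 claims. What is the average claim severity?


severity = total / number
= 3315698 / 419
= 7913.3604


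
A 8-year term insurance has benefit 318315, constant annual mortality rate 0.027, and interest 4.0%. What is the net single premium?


NSP = benefit * sum_{k=0}^{n-1} k_p_x * q * v^(k+1)
With constant q=0.027, v=0.961538
Sum = 0.166434
NSP = 318315 * 0.166434
= 52978.4311


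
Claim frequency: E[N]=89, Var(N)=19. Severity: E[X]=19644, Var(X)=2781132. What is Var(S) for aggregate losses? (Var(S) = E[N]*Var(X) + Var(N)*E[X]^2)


Var(S) = E[N]*Var(X) + Var(N)*E[X]^2
= 89*2781132 + 19*19644^2
= 247520748 + 7331847984
= 7.5794e+09


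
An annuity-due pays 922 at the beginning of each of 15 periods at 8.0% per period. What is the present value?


PV_due = PMT * (1-(1+i)^(-n))/i * (1+i)
PV_immediate = 7891.8394
PV_due = 7891.8394 * 1.08
= 8523.1865


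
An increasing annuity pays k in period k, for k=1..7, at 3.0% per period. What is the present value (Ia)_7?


(Ia)_n = sum_{k=1}^{n} k * v^k, v = 1/(1+i)
v = 0.970874
Sum computed term by term:
(Ia)_7 = 24.185


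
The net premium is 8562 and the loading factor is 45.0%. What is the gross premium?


Gross = net * (1 + loading)
= 8562 * (1 + 0.45)
= 8562 * 1.45
= 12414.9


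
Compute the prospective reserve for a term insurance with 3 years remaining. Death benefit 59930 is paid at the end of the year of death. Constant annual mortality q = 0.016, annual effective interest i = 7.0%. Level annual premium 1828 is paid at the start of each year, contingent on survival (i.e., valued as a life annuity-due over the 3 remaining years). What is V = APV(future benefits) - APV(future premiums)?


v = 1/(1+i) = 0.934579
APV(future benefits) per unit = sum_{k=0}^{2} k_p_x * q * v^(k+1) = 0.041351
APV(future benefits) = 59930 * 0.041351 = 2478.1568
Life annuity-due factor ä_{x:3} = sum_{k=0}^{2} k_p_x * v^k = 2.765338
APV(future premiums) = 1828 * 2.765338 = 5055.0387
V = 2478.1568 - 5055.0387
= -2576.8819


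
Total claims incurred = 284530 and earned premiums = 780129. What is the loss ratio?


Loss ratio = claims / premiums
= 284530 / 780129
= 0.3647


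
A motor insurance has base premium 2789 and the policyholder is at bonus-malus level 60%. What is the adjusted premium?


adjusted = base * BM_level / 100
= 2789 * 60 / 100
= 2789 * 0.6
= 1673.4


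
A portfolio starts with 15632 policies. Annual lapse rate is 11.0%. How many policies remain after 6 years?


remaining = initial * (1 - lapse)^years
= 15632 * (1 - 0.11)^6
= 15632 * 0.496981
= 7768.8115


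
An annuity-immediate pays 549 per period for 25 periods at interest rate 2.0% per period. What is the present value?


PV = PMT * (1 - (1+i)^(-n)) / i
= 549 * (1 - (1+0.02)^(-25)) / 0.02
= 549 * (1 - 0.609531) / 0.02
= 549 * 19.523456
= 10718.3776


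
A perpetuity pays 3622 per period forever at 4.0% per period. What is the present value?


PV = PMT / i
= 3622 / 0.04
= 90550.0


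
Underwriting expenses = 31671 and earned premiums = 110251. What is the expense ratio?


Expense ratio = expenses / premiums
= 31671 / 110251
= 0.2873


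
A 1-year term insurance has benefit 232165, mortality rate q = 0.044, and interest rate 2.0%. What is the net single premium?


NSP = benefit * q * v
v = 1/(1+i) = 0.980392
NSP = 232165 * 0.044 * 0.980392
= 10014.9608


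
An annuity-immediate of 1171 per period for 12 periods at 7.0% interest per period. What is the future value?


FV = PMT * ((1+i)^n - 1) / i
= 1171 * ((1.07)^12 - 1) / 0.07
= 1171 * (2.252192 - 1) / 0.07
= 20947.3764


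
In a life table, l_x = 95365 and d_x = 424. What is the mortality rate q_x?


q_x = d_x / l_x
= 424 / 95365
= 0.0044


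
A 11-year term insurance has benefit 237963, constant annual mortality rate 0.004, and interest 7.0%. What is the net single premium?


NSP = benefit * sum_{k=0}^{n-1} k_p_x * q * v^(k+1)
With constant q=0.004, v=0.934579
Sum = 0.029481
NSP = 237963 * 0.029481
= 7015.3831


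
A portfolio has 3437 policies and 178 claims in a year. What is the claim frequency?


frequency = claims / policies
= 178 / 3437
= 0.0518


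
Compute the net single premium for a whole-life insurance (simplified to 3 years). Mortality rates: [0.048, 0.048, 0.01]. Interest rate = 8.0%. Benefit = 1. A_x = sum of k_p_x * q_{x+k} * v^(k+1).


v = 0.925926
Year 0: k_p_x=1.0, q=0.048, term=0.044444
Year 1: k_p_x=0.952, q=0.048, term=0.039177
Year 2: k_p_x=0.906304, q=0.01, term=0.007195
A_x = 0.0908


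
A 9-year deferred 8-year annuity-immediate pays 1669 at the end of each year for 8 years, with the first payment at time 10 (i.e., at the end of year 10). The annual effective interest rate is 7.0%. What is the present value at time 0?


PV at time 9 of the 8-year annuity-immediate:
a_n = 1669 * (1-(1+0.07)^(-8))/0.07 = 9966.0972
Discount back 9 years to time 0:
PV = 9966.0972 * (1+0.07)^(-9)
= 9966.0972 * 0.543934
= 5420.8966


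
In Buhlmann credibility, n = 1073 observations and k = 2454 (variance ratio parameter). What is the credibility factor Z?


Z = n / (n + k)
= 1073 / (1073 + 2454)
= 1073 / 3527
= 0.3042


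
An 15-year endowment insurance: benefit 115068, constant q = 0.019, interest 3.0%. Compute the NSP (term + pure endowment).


Term component = 23140.452
Pure endowment = 15_p_x * v^15 * benefit = 0.749955 * 0.641862 * 115068 = 55389.9923
NSP = 78530.4443


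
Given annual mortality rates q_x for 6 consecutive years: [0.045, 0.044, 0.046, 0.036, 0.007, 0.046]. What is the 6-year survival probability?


p_k = 1 - q_k for each year
Survival = product of (1 - q_k)
= 0.955 * 0.956 * 0.954 * 0.964 * 0.993 * 0.954
= 0.7954


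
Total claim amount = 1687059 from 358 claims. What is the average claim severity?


severity = total / number
= 1687059 / 358
= 4712.4553


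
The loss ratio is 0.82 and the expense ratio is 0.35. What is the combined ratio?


Combined ratio = loss ratio + expense ratio
= 0.82 + 0.35
= 1.17


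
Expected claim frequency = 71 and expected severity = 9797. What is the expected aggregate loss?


E[S] = E[N] * E[X]
= 71 * 9797
= 695587


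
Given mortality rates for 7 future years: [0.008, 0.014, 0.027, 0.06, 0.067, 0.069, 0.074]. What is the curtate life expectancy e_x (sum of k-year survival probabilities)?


e_x = sum_{k=1}^{n} k_p_x
k_p_x values:
  1_p_x = 0.992
  2_p_x = 0.978112
  3_p_x = 0.951703
  4_p_x = 0.894601
  5_p_x = 0.834663
  6_p_x = 0.777071
  7_p_x = 0.719568
e_x = 6.1477


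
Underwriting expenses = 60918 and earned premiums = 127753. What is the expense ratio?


Expense ratio = expenses / premiums
= 60918 / 127753
= 0.4768


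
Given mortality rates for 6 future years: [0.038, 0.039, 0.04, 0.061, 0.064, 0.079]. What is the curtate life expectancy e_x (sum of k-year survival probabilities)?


e_x = sum_{k=1}^{n} k_p_x
k_p_x values:
  1_p_x = 0.962
  2_p_x = 0.924482
  3_p_x = 0.887503
  4_p_x = 0.833365
  5_p_x = 0.78003
  6_p_x = 0.718407
e_x = 5.1058


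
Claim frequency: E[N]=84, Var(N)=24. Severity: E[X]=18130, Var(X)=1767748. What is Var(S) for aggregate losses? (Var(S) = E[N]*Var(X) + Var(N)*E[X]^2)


Var(S) = E[N]*Var(X) + Var(N)*E[X]^2
= 84*1767748 + 24*18130^2
= 148490832 + 7888725600
= 8.0372e+09


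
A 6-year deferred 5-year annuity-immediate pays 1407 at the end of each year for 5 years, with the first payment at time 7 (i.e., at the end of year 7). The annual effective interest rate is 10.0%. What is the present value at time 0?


PV at time 6 of the 5-year annuity-immediate:
a_n = 1407 * (1-(1+0.1)^(-5))/0.1 = 5333.637
Discount back 6 years to time 0:
PV = 5333.637 * (1+0.1)^(-6)
= 5333.637 * 0.564474
= 3010.699


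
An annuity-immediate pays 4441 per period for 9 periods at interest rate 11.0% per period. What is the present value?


PV = PMT * (1 - (1+i)^(-n)) / i
= 4441 * (1 - (1+0.11)^(-9)) / 0.11
= 4441 * (1 - 0.390925) / 0.11
= 4441 * 5.537048
= 24590.0281


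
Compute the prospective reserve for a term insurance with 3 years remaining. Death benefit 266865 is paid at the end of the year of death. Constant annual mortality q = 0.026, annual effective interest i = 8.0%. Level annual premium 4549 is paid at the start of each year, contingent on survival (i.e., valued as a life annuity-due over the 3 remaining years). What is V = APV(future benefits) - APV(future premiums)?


v = 1/(1+i) = 0.925926
APV(future benefits) per unit = sum_{k=0}^{2} k_p_x * q * v^(k+1) = 0.065366
APV(future benefits) = 266865 * 0.065366 = 17443.8047
Life annuity-due factor ä_{x:3} = sum_{k=0}^{2} k_p_x * v^k = 2.715189
APV(future premiums) = 4549 * 2.715189 = 12351.393
V = 17443.8047 - 12351.393
= 5092.4117


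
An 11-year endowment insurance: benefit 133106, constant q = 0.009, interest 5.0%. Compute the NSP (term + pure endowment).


Term component = 9556.5926
Pure endowment = 11_p_x * v^11 * benefit = 0.905337 * 0.584679 * 133106 = 70457.2263
NSP = 80013.8189


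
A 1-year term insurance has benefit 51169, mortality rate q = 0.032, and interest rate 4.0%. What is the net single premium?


NSP = benefit * q * v
v = 1/(1+i) = 0.961538
NSP = 51169 * 0.032 * 0.961538
= 1574.4308


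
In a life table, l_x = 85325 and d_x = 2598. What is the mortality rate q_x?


q_x = d_x / l_x
= 2598 / 85325
= 0.0304


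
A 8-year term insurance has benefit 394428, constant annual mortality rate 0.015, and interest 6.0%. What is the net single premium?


NSP = benefit * sum_{k=0}^{n-1} k_p_x * q * v^(k+1)
With constant q=0.015, v=0.943396
Sum = 0.088808
NSP = 394428 * 0.088808
= 35028.4249


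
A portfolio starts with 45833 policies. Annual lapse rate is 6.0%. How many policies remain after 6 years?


remaining = initial * (1 - lapse)^years
= 45833 * (1 - 0.06)^6
= 45833 * 0.68987
= 31618.8017


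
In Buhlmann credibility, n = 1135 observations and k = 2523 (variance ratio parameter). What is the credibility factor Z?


Z = n / (n + k)
= 1135 / (1135 + 2523)
= 1135 / 3658
= 0.3103


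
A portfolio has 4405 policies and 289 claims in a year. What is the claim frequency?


frequency = claims / policies
= 289 / 4405
= 0.0656


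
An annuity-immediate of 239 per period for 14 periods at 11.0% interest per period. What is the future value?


FV = PMT * ((1+i)^n - 1) / i
= 239 * ((1.11)^14 - 1) / 0.11
= 239 * (4.310441 - 1) / 0.11
= 7192.6854


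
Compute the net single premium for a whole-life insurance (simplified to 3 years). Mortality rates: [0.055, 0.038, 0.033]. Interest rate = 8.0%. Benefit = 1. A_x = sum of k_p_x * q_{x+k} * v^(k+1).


v = 0.925926
Year 0: k_p_x=1.0, q=0.055, term=0.050926
Year 1: k_p_x=0.945, q=0.038, term=0.030787
Year 2: k_p_x=0.90909, q=0.033, term=0.023815
A_x = 0.1055


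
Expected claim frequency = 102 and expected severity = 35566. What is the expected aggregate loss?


E[S] = E[N] * E[X]
= 102 * 35566
= 3.6277e+06


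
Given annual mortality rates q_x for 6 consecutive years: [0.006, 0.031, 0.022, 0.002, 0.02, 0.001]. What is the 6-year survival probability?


p_k = 1 - q_k for each year
Survival = product of (1 - q_k)
= 0.994 * 0.969 * 0.978 * 0.998 * 0.98 * 0.999
= 0.9204


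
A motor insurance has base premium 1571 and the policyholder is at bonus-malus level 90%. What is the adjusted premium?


adjusted = base * BM_level / 100
= 1571 * 90 / 100
= 1571 * 0.9
= 1413.9


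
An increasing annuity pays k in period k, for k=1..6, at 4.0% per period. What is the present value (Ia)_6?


(Ia)_n = sum_{k=1}^{n} k * v^k, v = 1/(1+i)
v = 0.961538
Sum computed term by term:
(Ia)_6 = 17.7484


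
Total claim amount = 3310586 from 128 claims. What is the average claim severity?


severity = total / number
= 3310586 / 128
= 25863.9531


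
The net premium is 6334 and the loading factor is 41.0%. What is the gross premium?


Gross = net * (1 + loading)
= 6334 * (1 + 0.41)
= 6334 * 1.41
= 8930.94


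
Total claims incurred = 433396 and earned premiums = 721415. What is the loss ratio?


Loss ratio = claims / premiums
= 433396 / 721415
= 0.6008


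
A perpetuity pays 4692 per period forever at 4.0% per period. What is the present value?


PV = PMT / i
= 4692 / 0.04
= 117300.0


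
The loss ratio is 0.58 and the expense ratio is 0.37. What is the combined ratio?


Combined ratio = loss ratio + expense ratio
= 0.58 + 0.37
= 0.95


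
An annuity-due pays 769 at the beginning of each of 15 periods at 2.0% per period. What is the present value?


PV_due = PMT * (1-(1+i)^(-n))/i * (1+i)
PV_immediate = 9881.0836
PV_due = 9881.0836 * 1.02
= 10078.7053


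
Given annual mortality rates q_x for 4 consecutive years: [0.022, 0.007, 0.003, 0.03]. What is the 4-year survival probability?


p_k = 1 - q_k for each year
Survival = product of (1 - q_k)
= 0.978 * 0.993 * 0.997 * 0.97
= 0.9392


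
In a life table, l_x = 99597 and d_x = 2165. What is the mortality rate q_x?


q_x = d_x / l_x
= 2165 / 99597
= 0.0217


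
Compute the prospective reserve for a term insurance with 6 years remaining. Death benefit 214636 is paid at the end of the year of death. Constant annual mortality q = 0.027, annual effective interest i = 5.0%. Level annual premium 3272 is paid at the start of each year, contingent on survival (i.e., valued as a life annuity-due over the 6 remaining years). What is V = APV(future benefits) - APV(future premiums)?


v = 1/(1+i) = 0.952381
APV(future benefits) per unit = sum_{k=0}^{5} k_p_x * q * v^(k+1) = 0.128618
APV(future benefits) = 214636 * 0.128618 = 27606.0547
Life annuity-due factor ä_{x:6} = sum_{k=0}^{5} k_p_x * v^k = 5.001811
APV(future premiums) = 3272 * 5.001811 = 16365.9269
V = 27606.0547 - 16365.9269
= 11240.1277


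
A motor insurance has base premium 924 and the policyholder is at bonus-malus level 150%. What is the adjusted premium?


adjusted = base * BM_level / 100
= 924 * 150 / 100
= 924 * 1.5
= 1386.0


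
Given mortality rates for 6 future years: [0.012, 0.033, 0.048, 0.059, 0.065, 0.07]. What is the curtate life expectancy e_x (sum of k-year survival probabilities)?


e_x = sum_{k=1}^{n} k_p_x
k_p_x values:
  1_p_x = 0.988
  2_p_x = 0.955396
  3_p_x = 0.909537
  4_p_x = 0.855874
  5_p_x = 0.800242
  6_p_x = 0.744226
e_x = 5.2533


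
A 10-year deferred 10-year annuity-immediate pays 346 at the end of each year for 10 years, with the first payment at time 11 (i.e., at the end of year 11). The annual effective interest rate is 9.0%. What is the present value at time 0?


PV at time 10 of the 10-year annuity-immediate:
a_n = 346 * (1-(1+0.09)^(-10))/0.09 = 2220.5096
Discount back 10 years to time 0:
PV = 2220.5096 * (1+0.09)^(-10)
= 2220.5096 * 0.422411
= 937.9672


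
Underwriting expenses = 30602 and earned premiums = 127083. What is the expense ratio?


Expense ratio = expenses / premiums
= 30602 / 127083
= 0.2408


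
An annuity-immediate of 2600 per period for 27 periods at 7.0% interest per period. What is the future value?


FV = PMT * ((1+i)^n - 1) / i
= 2600 * ((1.07)^27 - 1) / 0.07
= 2600 * (6.213868 - 1) / 0.07
= 193657.9405


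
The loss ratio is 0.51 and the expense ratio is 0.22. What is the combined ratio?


Combined ratio = loss ratio + expense ratio
= 0.51 + 0.22
= 0.73


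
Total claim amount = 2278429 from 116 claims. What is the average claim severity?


severity = total / number
= 2278429 / 116
= 19641.6293


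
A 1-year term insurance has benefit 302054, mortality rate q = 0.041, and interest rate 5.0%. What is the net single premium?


NSP = benefit * q * v
v = 1/(1+i) = 0.952381
NSP = 302054 * 0.041 * 0.952381
= 11794.4895


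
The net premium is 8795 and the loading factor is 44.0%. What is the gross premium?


Gross = net * (1 + loading)
= 8795 * (1 + 0.44)
= 8795 * 1.44
= 12664.8


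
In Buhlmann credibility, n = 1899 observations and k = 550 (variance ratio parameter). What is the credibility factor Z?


Z = n / (n + k)
= 1899 / (1899 + 550)
= 1899 / 2449
= 0.7754


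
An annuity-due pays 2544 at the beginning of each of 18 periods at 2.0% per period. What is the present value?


PV_due = PMT * (1-(1+i)^(-n))/i * (1+i)
PV_immediate = 38139.7275
PV_due = 38139.7275 * 1.02
= 38902.5221


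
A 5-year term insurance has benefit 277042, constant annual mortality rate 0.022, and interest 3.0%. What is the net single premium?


NSP = benefit * sum_{k=0}^{n-1} k_p_x * q * v^(k+1)
With constant q=0.022, v=0.970874
Sum = 0.096544
NSP = 277042 * 0.096544
= 26746.6363


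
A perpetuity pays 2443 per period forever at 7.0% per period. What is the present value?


PV = PMT / i
= 2443 / 0.07
= 34900.0


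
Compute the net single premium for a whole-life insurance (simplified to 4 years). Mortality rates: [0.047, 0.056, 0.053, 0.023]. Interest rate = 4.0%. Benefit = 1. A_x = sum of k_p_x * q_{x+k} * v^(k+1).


v = 0.961538
Year 0: k_p_x=1.0, q=0.047, term=0.045192
Year 1: k_p_x=0.953, q=0.056, term=0.049342
Year 2: k_p_x=0.899632, q=0.053, term=0.042388
Year 3: k_p_x=0.851952, q=0.023, term=0.01675
A_x = 0.1537


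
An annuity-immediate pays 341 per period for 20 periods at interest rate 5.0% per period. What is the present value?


PV = PMT * (1 - (1+i)^(-n)) / i
= 341 * (1 - (1+0.05)^(-20)) / 0.05
= 341 * (1 - 0.376889) / 0.05
= 341 * 12.46221
= 4249.6137


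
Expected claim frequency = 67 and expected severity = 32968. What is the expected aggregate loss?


E[S] = E[N] * E[X]
= 67 * 32968
= 2.2089e+06


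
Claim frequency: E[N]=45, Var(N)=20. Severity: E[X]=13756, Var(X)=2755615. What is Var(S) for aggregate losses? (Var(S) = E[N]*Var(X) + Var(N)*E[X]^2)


Var(S) = E[N]*Var(X) + Var(N)*E[X]^2
= 45*2755615 + 20*13756^2
= 124002675 + 3784550720
= 3.9086e+09


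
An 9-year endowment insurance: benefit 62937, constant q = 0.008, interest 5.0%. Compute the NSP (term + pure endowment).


Term component = 3475.3824
Pure endowment = 9_p_x * v^9 * benefit = 0.930262 * 0.644609 * 62937 = 37740.4779
NSP = 41215.8603


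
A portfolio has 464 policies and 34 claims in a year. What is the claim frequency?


frequency = claims / policies
= 34 / 464
= 0.0733


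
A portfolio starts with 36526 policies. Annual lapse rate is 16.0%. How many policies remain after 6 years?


remaining = initial * (1 - lapse)^years
= 36526 * (1 - 0.16)^6
= 36526 * 0.351298
= 12831.5119


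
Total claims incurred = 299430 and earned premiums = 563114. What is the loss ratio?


Loss ratio = claims / premiums
= 299430 / 563114
= 0.5317


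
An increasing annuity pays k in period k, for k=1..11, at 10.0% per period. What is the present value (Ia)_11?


(Ia)_n = sum_{k=1}^{n} k * v^k, v = 1/(1+i)
v = 0.909091
Sum computed term by term:
(Ia)_11 = 32.8913


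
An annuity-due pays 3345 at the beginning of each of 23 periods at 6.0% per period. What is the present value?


PV_due = PMT * (1-(1+i)^(-n))/i * (1+i)
PV_immediate = 41154.8027
PV_due = 41154.8027 * 1.06
= 43624.0908


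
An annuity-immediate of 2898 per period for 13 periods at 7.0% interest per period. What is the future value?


FV = PMT * ((1+i)^n - 1) / i
= 2898 * ((1.07)^13 - 1) / 0.07
= 2898 * (2.409845 - 1) / 0.07
= 58367.583


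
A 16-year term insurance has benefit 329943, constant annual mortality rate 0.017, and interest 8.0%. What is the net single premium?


NSP = benefit * sum_{k=0}^{n-1} k_p_x * q * v^(k+1)
With constant q=0.017, v=0.925926
Sum = 0.136375
NSP = 329943 * 0.136375
= 44996.0767


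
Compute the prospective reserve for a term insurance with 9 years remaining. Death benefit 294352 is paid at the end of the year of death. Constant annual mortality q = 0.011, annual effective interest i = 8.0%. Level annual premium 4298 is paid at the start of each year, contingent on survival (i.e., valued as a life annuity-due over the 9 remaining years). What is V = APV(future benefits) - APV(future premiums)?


v = 1/(1+i) = 0.925926
APV(future benefits) per unit = sum_{k=0}^{8} k_p_x * q * v^(k+1) = 0.066139
APV(future benefits) = 294352 * 0.066139 = 19468.2076
Life annuity-due factor ä_{x:9} = sum_{k=0}^{8} k_p_x * v^k = 6.493667
APV(future premiums) = 4298 * 6.493667 = 27909.7829
V = 19468.2076 - 27909.7829
= -8441.5753


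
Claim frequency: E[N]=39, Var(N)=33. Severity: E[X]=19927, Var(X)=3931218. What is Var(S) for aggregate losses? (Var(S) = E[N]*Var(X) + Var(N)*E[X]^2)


Var(S) = E[N]*Var(X) + Var(N)*E[X]^2
= 39*3931218 + 33*19927^2
= 153317502 + 13103815857
= 1.3257e+10


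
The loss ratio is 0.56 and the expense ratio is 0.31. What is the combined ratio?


Combined ratio = loss ratio + expense ratio
= 0.56 + 0.31
= 0.87


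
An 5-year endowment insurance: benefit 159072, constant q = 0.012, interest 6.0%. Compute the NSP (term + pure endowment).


Term component = 7861.1818
Pure endowment = 5_p_x * v^5 * benefit = 0.941423 * 0.747258 * 159072 = 111904.9089
NSP = 119766.0908


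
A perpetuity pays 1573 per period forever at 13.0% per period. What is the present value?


PV = PMT / i
= 1573 / 0.13
= 12100.0


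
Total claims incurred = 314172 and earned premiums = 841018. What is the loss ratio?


Loss ratio = claims / premiums
= 314172 / 841018
= 0.3736


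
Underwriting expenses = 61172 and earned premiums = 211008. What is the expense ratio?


Expense ratio = expenses / premiums
= 61172 / 211008
= 0.2899


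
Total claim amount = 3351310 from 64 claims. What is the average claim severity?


severity = total / number
= 3351310 / 64
= 52364.2188


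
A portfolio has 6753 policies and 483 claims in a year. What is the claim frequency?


frequency = claims / policies
= 483 / 6753
= 0.0715


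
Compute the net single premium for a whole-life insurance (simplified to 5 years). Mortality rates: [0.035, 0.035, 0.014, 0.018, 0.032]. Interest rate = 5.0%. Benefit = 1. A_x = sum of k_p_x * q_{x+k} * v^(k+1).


v = 0.952381
Year 0: k_p_x=1.0, q=0.035, term=0.033333
Year 1: k_p_x=0.965, q=0.035, term=0.030635
Year 2: k_p_x=0.931225, q=0.014, term=0.011262
Year 3: k_p_x=0.918188, q=0.018, term=0.013597
Year 4: k_p_x=0.90166, q=0.032, term=0.022607
A_x = 0.1114


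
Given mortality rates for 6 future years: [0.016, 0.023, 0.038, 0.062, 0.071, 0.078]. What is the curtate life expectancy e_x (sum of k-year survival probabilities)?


e_x = sum_{k=1}^{n} k_p_x
k_p_x values:
  1_p_x = 0.984
  2_p_x = 0.961368
  3_p_x = 0.924836
  4_p_x = 0.867496
  5_p_x = 0.805904
  6_p_x = 0.743043
e_x = 5.2866


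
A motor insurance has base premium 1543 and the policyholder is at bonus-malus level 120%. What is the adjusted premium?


adjusted = base * BM_level / 100
= 1543 * 120 / 100
= 1543 * 1.2
= 1851.6


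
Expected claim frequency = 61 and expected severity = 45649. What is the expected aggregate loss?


E[S] = E[N] * E[X]
= 61 * 45649
= 2.7846e+06


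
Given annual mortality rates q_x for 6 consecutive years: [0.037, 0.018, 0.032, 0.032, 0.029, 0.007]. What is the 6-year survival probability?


p_k = 1 - q_k for each year
Survival = product of (1 - q_k)
= 0.963 * 0.982 * 0.968 * 0.968 * 0.971 * 0.993
= 0.8544


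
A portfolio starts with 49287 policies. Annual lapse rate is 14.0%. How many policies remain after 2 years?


remaining = initial * (1 - lapse)^years
= 49287 * (1 - 0.14)^2
= 49287 * 0.7396
= 36452.6652


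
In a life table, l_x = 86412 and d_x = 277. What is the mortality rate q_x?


q_x = d_x / l_x
= 277 / 86412
= 0.0032


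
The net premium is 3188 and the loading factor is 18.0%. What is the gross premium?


Gross = net * (1 + loading)
= 3188 * (1 + 0.18)
= 3188 * 1.18
= 3761.84


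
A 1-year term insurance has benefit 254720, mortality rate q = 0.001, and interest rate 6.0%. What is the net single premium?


NSP = benefit * q * v
v = 1/(1+i) = 0.943396
NSP = 254720 * 0.001 * 0.943396
= 240.3019


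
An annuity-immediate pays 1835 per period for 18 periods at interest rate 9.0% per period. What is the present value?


PV = PMT * (1 - (1+i)^(-n)) / i
= 1835 * (1 - (1+0.09)^(-18)) / 0.09
= 1835 * (1 - 0.211994) / 0.09
= 1835 * 8.755625
= 16066.5721


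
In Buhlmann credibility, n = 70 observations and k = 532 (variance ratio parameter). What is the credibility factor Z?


Z = n / (n + k)
= 70 / (70 + 532)
= 70 / 602
= 0.1163


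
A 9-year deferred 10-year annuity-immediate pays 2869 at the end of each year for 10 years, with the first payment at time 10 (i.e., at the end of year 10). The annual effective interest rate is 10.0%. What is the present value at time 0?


PV at time 9 of the 10-year annuity-immediate:
a_n = 2869 * (1-(1+0.1)^(-10))/0.1 = 17628.763
Discount back 9 years to time 0:
PV = 17628.763 * (1+0.1)^(-9)
= 17628.763 * 0.424098
= 7476.3164


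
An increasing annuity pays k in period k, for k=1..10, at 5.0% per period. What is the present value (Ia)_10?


(Ia)_n = sum_{k=1}^{n} k * v^k, v = 1/(1+i)
v = 0.952381
Sum computed term by term:
(Ia)_10 = 39.3738


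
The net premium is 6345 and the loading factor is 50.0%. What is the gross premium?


Gross = net * (1 + loading)
= 6345 * (1 + 0.5)
= 6345 * 1.5
= 9517.5


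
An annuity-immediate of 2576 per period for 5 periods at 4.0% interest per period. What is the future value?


FV = PMT * ((1+i)^n - 1) / i
= 2576 * ((1.04)^5 - 1) / 0.04
= 2576 * (1.216653 - 1) / 0.04
= 13952.4469


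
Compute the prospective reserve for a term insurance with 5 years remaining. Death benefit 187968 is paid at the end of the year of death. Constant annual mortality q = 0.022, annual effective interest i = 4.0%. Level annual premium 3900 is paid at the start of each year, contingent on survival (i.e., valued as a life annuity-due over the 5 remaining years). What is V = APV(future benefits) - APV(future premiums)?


v = 1/(1+i) = 0.961538
APV(future benefits) per unit = sum_{k=0}^{4} k_p_x * q * v^(k+1) = 0.093888
APV(future benefits) = 187968 * 0.093888 = 17647.9298
Life annuity-due factor ä_{x:5} = sum_{k=0}^{4} k_p_x * v^k = 4.438339
APV(future premiums) = 3900 * 4.438339 = 17309.5235
V = 17647.9298 - 17309.5235
= 338.4063


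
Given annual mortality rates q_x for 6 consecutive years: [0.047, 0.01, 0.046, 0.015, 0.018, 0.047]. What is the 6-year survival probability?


p_k = 1 - q_k for each year
Survival = product of (1 - q_k)
= 0.953 * 0.99 * 0.954 * 0.985 * 0.982 * 0.953
= 0.8297


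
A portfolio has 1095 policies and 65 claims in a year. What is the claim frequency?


frequency = claims / policies
= 65 / 1095
= 0.0594


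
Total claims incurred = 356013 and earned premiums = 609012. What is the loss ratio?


Loss ratio = claims / premiums
= 356013 / 609012
= 0.5846


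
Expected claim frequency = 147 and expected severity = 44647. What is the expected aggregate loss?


E[S] = E[N] * E[X]
= 147 * 44647
= 6.5631e+06


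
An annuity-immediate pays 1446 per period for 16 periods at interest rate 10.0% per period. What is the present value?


PV = PMT * (1 - (1+i)^(-n)) / i
= 1446 * (1 - (1+0.1)^(-16)) / 0.1
= 1446 * (1 - 0.217629) / 0.1
= 1446 * 7.823709
= 11313.0827


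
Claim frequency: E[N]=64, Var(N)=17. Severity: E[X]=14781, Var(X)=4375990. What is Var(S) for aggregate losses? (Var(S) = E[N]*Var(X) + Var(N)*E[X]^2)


Var(S) = E[N]*Var(X) + Var(N)*E[X]^2
= 64*4375990 + 17*14781^2
= 280063360 + 3714125337
= 3.9942e+09


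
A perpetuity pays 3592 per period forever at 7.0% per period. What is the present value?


PV = PMT / i
= 3592 / 0.07
= 51314.2857


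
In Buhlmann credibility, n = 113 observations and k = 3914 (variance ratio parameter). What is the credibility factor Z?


Z = n / (n + k)
= 113 / (113 + 3914)
= 113 / 4027
= 0.0281


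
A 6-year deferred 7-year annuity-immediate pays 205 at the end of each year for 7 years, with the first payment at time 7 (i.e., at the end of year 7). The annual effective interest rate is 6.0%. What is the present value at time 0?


PV at time 6 of the 7-year annuity-immediate:
a_n = 205 * (1-(1+0.06)^(-7))/0.06 = 1144.3882
Discount back 6 years to time 0:
PV = 1144.3882 * (1+0.06)^(-6)
= 1144.3882 * 0.704961
= 806.7485
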